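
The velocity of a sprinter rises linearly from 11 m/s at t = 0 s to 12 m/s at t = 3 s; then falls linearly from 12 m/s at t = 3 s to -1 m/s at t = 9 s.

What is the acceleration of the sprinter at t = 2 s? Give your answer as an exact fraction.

1/3 m/s²

Acceleration is the slope of the v-t graph on 0–3 s: (12 − 11)/(3 − 0) = 1/3 m/s².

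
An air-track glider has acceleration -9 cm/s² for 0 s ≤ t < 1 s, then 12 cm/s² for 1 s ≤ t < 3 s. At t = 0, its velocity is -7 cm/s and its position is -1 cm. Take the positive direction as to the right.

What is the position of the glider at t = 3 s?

-20.5 cm

On each constant-a segment, Δv = aΔt and Δx = v₀Δt + ½aΔt²; chain segment to segment.
0–1 s: v starts -7 cm/s; Δx = -7·1 + ½·-9·1² = -11.5 cm; v ends -16 cm/s.
1–3 s: v starts -16 cm/s; Δx = -16·2 + ½·12·2² = -8 cm; v ends 8 cm/s.
x(3) = -1 + Σ Δx = -20.5 cm.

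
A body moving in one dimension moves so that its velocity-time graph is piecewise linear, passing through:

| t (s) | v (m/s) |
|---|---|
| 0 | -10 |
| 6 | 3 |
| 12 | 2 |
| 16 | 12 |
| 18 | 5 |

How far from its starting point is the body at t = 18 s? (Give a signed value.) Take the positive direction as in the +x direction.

39 m

Net displacement equals the area under the velocity-time graph (areas below the axis count negative).
0–6 s: ½(-10 + 3)(6) = -21 m
6–12 s: ½(3 + 2)(6) = 15 m
12–16 s: ½(2 + 12)(4) = 28 m
16–18 s: ½(12 + 5)(2) = 17 m
Net displacement = 39 m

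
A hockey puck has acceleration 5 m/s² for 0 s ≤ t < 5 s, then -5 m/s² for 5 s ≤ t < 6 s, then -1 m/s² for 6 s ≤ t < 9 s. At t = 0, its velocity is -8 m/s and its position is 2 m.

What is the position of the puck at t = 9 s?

70.5 m

On each constant-a segment, Δv = aΔt and Δx = v₀Δt + ½aΔt²; chain segment to segment.
0–5 s: v starts -8 m/s; Δx = -8·5 + ½·5·5² = 22.5 m; v ends 17 m/s.
5–6 s: v starts 17 m/s; Δx = 17·1 + ½·-5·1² = 14.5 m; v ends 12 m/s.
6–9 s: v starts 12 m/s; Δx = 12·3 + ½·-1·3² = 31.5 m; v ends 9 m/s.
x(9) = 2 + Σ Δx = 70.5 m.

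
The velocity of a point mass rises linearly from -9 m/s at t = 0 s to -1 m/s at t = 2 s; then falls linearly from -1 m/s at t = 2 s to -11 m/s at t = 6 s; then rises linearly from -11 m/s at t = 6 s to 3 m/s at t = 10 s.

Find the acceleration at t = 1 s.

Acceleration is the slope of the v-t graph on 0–2 s: (-1 − -9)/(2 − 0) = 4 m/s².

4 m/s²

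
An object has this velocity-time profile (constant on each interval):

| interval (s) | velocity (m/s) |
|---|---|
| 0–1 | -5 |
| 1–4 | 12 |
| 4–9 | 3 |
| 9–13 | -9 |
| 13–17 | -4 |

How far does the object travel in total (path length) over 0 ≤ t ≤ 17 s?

Total distance travelled is ∫|v| dt — sum the magnitudes of each area piece.
0–1 s: |-5| × 1 = 5 m
1–4 s: |12| × 3 = 36 m
4–9 s: |3| × 5 = 15 m
9–13 s: |-9| × 4 = 36 m
13–17 s: |-4| × 4 = 16 m
Total distance = 108 m

108 m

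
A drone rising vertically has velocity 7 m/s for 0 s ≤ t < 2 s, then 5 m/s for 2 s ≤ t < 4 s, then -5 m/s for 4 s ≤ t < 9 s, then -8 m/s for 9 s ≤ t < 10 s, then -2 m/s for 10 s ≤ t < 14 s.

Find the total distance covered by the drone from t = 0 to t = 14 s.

Total distance travelled is ∫|v| dt — sum the magnitudes of each area piece.
0–2 s: |7| × 2 = 14 m
2–4 s: |5| × 2 = 10 m
4–9 s: |-5| × 5 = 25 m
9–10 s: |-8| × 1 = 8 m
10–14 s: |-2| × 4 = 8 m
Total distance = 65 m

65 m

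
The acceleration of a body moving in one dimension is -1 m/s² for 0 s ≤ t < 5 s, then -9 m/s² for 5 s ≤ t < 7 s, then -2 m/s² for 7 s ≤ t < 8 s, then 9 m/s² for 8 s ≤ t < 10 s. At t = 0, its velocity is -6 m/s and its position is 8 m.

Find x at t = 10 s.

-148.5 m

On each constant-a segment, Δv = aΔt and Δx = v₀Δt + ½aΔt²; chain segment to segment.
0–5 s: v starts -6 m/s; Δx = -6·5 + ½·-1·5² = -42.5 m; v ends -11 m/s.
5–7 s: v starts -11 m/s; Δx = -11·2 + ½·-9·2² = -40 m; v ends -29 m/s.
7–8 s: v starts -29 m/s; Δx = -29·1 + ½·-2·1² = -30 m; v ends -31 m/s.
8–10 s: v starts -31 m/s; Δx = -31·2 + ½·9·2² = -44 m; v ends -13 m/s.
x(10) = 8 + Σ Δx = -148.5 m.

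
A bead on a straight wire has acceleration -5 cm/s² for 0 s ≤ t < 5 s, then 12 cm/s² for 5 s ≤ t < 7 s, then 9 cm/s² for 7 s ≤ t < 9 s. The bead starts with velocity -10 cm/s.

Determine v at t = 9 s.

Δv equals the area under the a-t graph; then v = v₀ + Δv.
0–5 s: -5 × 5 = -25 cm/s
5–7 s: 12 × 2 = 24 cm/s
7–9 s: 9 × 2 = 18 cm/s
Δv = 17 cm/s, so v(9) = -10 + (17) = 7 cm/s.

7 cm/s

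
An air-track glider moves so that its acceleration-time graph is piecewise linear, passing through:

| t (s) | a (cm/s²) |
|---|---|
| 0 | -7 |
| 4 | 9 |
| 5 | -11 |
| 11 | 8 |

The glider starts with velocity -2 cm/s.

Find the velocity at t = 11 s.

-8 cm/s

Δv equals the area under the a-t graph; then v = v₀ + Δv.
0–4 s: ½(-7 + 9)(4) = 4 cm/s
4–5 s: ½(9 + -11)(1) = -1 cm/s
5–11 s: ½(-11 + 8)(6) = -9 cm/s
Δv = -6 cm/s, so v(11) = -2 + (-6) = -8 cm/s.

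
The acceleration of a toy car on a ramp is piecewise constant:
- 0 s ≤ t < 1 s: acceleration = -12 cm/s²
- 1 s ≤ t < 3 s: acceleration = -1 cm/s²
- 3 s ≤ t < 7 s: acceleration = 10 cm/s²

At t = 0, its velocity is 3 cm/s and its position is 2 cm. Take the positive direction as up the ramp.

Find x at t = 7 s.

On each constant-a segment, Δv = aΔt and Δx = v₀Δt + ½aΔt²; chain segment to segment.
0–1 s: v starts 3 cm/s; Δx = 3·1 + ½·-12·1² = -3 cm; v ends -9 cm/s.
1–3 s: v starts -9 cm/s; Δx = -9·2 + ½·-1·2² = -20 cm; v ends -11 cm/s.
3–7 s: v starts -11 cm/s; Δx = -11·4 + ½·10·4² = 36 cm; v ends 29 cm/s.
x(7) = 2 + Σ Δx = 15 cm.

15 cm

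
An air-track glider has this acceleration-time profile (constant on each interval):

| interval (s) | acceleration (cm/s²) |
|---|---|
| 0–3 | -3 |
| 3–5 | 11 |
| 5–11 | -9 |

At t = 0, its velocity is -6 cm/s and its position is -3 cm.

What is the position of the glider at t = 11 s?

-162.5 cm

On each constant-a segment, Δv = aΔt and Δx = v₀Δt + ½aΔt²; chain segment to segment.
0–3 s: v starts -6 cm/s; Δx = -6·3 + ½·-3·3² = -31.5 cm; v ends -15 cm/s.
3–5 s: v starts -15 cm/s; Δx = -15·2 + ½·11·2² = -8 cm; v ends 7 cm/s.
5–11 s: v starts 7 cm/s; Δx = 7·6 + ½·-9·6² = -120 cm; v ends -47 cm/s.
x(11) = -3 + Σ Δx = -162.5 cm.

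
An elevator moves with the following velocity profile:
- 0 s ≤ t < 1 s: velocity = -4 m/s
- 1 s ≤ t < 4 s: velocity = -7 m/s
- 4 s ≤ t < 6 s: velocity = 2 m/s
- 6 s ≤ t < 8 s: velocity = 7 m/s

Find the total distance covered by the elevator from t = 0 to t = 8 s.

Total distance travelled is ∫|v| dt — sum the magnitudes of each area piece.
0–1 s: |-4| × 1 = 4 m
1–4 s: |-7| × 3 = 21 m
4–6 s: |2| × 2 = 4 m
6–8 s: |7| × 2 = 14 m
Total distance = 43 m

43 m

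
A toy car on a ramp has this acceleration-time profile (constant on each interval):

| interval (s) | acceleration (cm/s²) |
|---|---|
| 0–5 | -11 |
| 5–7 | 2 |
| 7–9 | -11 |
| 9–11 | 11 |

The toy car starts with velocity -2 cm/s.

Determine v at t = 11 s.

-53 cm/s

Δv equals the area under the a-t graph; then v = v₀ + Δv.
0–5 s: -11 × 5 = -55 cm/s
5–7 s: 2 × 2 = 4 cm/s
7–9 s: -11 × 2 = -22 cm/s
9–11 s: 11 × 2 = 22 cm/s
Δv = -51 cm/s, so v(11) = -2 + (-51) = -53 cm/s.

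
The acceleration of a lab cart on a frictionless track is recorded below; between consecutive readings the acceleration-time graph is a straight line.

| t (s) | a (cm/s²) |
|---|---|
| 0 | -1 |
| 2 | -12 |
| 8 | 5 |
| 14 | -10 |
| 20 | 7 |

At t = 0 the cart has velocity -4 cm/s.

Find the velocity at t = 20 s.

Δv equals the area under the a-t graph; then v = v₀ + Δv.
0–2 s: ½(-1 + -12)(2) = -13 cm/s
2–8 s: ½(-12 + 5)(6) = -21 cm/s
8–14 s: ½(5 + -10)(6) = -15 cm/s
14–20 s: ½(-10 + 7)(6) = -9 cm/s
Δv = -58 cm/s, so v(20) = -4 + (-58) = -62 cm/s.

-62 cm/s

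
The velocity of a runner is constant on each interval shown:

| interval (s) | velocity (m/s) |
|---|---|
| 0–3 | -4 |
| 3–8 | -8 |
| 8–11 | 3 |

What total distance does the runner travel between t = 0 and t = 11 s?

61 m

Distance (not displacement) is the total path length: add the absolute areas under v-t.
0–3 s: |-4| × 3 = 12 m
3–8 s: |-8| × 5 = 40 m
8–11 s: |3| × 3 = 9 m
Total distance = 61 m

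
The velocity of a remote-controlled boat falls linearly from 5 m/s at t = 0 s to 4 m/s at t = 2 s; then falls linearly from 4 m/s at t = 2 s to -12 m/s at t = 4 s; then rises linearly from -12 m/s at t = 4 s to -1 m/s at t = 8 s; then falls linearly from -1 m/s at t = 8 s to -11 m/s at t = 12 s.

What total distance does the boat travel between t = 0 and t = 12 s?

69 m

Total distance travelled is ∫|v| dt — sum the magnitudes of each area piece.
0–2 s: |½(5 + 4)(2)| = 9 m
2–4 s: v = 0 at t = 2.5 s; triangle areas 1 + 9 = 10 m
4–8 s: |½(-12 + -1)(4)| = 26 m
8–12 s: |½(-1 + -11)(4)| = 24 m
Total distance = 69 m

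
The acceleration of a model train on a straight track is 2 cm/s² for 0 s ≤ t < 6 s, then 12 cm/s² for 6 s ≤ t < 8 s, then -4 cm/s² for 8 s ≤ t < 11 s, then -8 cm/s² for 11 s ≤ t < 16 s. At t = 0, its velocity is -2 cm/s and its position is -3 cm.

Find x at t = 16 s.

159 cm

On each constant-a segment, Δv = aΔt and Δx = v₀Δt + ½aΔt²; chain segment to segment.
0–6 s: v starts -2 cm/s; Δx = -2·6 + ½·2·6² = 24 cm; v ends 10 cm/s.
6–8 s: v starts 10 cm/s; Δx = 10·2 + ½·12·2² = 44 cm; v ends 34 cm/s.
8–11 s: v starts 34 cm/s; Δx = 34·3 + ½·-4·3² = 84 cm; v ends 22 cm/s.
11–16 s: v starts 22 cm/s; Δx = 22·5 + ½·-8·5² = 10 cm; v ends -18 cm/s.
x(16) = -3 + Σ Δx = 159 cm.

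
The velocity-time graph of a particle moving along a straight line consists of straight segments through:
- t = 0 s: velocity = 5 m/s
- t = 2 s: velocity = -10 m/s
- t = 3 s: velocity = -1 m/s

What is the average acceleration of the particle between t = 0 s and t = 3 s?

Average acceleration = Δv/Δt = (-1 − 5)/(3 − 0) = -2 m/s².

-2 m/s²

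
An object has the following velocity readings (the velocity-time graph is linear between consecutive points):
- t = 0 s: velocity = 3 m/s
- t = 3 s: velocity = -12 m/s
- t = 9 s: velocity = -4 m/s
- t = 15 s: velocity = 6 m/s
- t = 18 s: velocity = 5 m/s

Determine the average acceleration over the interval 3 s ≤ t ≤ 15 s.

1.5 m/s²

Average acceleration = Δv/Δt = (6 − -12)/(15 − 3) = 1.5 m/s².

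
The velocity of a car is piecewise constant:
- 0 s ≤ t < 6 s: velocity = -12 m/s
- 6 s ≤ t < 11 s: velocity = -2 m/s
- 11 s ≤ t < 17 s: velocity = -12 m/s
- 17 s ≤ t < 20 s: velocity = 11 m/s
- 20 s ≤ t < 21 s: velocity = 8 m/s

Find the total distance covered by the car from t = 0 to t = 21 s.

195 m

Total distance travelled is ∫|v| dt — sum the magnitudes of each area piece.
0–6 s: |-12| × 6 = 72 m
6–11 s: |-2| × 5 = 10 m
11–17 s: |-12| × 6 = 72 m
17–20 s: |11| × 3 = 33 m
20–21 s: |8| × 1 = 8 m
Total distance = 195 m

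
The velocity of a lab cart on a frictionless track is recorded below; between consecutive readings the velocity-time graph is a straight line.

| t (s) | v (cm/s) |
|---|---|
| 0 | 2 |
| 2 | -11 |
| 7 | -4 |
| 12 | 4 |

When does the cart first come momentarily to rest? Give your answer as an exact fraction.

v changes sign on 0–2 s (from 2 to -11); the graph is linear there, so v = 0 at t = 0 + (-2)·(2 − 0)/(-11 − 2) = 4/13 s.

t = 4/13 s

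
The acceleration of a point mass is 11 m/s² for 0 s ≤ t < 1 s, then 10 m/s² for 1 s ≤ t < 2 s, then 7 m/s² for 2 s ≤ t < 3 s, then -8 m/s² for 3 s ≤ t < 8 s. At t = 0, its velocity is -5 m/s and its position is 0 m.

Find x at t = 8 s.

46 m

On each constant-a segment, Δv = aΔt and Δx = v₀Δt + ½aΔt²; chain segment to segment.
0–1 s: v starts -5 m/s; Δx = -5·1 + ½·11·1² = 0.5 m; v ends 6 m/s.
1–2 s: v starts 6 m/s; Δx = 6·1 + ½·10·1² = 11 m; v ends 16 m/s.
2–3 s: v starts 16 m/s; Δx = 16·1 + ½·7·1² = 19.5 m; v ends 23 m/s.
3–8 s: v starts 23 m/s; Δx = 23·5 + ½·-8·5² = 15 m; v ends -17 m/s.
x(8) = 0 + Σ Δx = 46 m.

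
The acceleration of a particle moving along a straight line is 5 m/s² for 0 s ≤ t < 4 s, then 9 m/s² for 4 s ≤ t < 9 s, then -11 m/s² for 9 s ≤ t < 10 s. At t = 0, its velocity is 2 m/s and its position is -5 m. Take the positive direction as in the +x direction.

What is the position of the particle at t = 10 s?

On each constant-a segment, Δv = aΔt and Δx = v₀Δt + ½aΔt²; chain segment to segment.
0–4 s: v starts 2 m/s; Δx = 2·4 + ½·5·4² = 48 m; v ends 22 m/s.
4–9 s: v starts 22 m/s; Δx = 22·5 + ½·9·5² = 222.5 m; v ends 67 m/s.
9–10 s: v starts 67 m/s; Δx = 67·1 + ½·-11·1² = 61.5 m; v ends 56 m/s.
x(10) = -5 + Σ Δx = 327 m.

327 m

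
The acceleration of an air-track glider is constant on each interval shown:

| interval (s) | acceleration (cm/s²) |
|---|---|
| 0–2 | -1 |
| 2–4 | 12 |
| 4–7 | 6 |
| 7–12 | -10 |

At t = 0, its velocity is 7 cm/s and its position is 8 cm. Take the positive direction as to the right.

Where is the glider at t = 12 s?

278 cm

On each constant-a segment, Δv = aΔt and Δx = v₀Δt + ½aΔt²; chain segment to segment.
0–2 s: v starts 7 cm/s; Δx = 7·2 + ½·-1·2² = 12 cm; v ends 5 cm/s.
2–4 s: v starts 5 cm/s; Δx = 5·2 + ½·12·2² = 34 cm; v ends 29 cm/s.
4–7 s: v starts 29 cm/s; Δx = 29·3 + ½·6·3² = 114 cm; v ends 47 cm/s.
7–12 s: v starts 47 cm/s; Δx = 47·5 + ½·-10·5² = 110 cm; v ends -3 cm/s.
x(12) = 8 + Σ Δx = 278 cm.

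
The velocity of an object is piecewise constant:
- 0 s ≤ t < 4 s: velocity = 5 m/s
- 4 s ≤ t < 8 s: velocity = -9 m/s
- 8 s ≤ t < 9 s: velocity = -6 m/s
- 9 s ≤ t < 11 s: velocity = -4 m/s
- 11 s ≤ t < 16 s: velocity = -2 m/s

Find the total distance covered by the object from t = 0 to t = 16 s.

Total distance travelled is ∫|v| dt — sum the magnitudes of each area piece.
0–4 s: |5| × 4 = 20 m
4–8 s: |-9| × 4 = 36 m
8–9 s: |-6| × 1 = 6 m
9–11 s: |-4| × 2 = 8 m
11–16 s: |-2| × 5 = 10 m
Total distance = 80 m

80 m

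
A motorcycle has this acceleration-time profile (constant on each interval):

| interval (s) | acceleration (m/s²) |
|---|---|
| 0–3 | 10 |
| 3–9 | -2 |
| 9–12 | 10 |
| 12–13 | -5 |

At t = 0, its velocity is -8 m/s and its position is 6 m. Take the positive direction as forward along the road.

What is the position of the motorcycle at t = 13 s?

On each constant-a segment, Δv = aΔt and Δx = v₀Δt + ½aΔt²; chain segment to segment.
0–3 s: v starts -8 m/s; Δx = -8·3 + ½·10·3² = 21 m; v ends 22 m/s.
3–9 s: v starts 22 m/s; Δx = 22·6 + ½·-2·6² = 96 m; v ends 10 m/s.
9–12 s: v starts 10 m/s; Δx = 10·3 + ½·10·3² = 75 m; v ends 40 m/s.
12–13 s: v starts 40 m/s; Δx = 40·1 + ½·-5·1² = 37.5 m; v ends 35 m/s.
x(13) = 6 + Σ Δx = 235.5 m.

235.5 m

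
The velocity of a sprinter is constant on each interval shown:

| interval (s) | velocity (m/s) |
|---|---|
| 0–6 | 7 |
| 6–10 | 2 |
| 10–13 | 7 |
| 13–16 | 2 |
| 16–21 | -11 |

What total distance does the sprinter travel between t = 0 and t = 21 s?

Distance (not displacement) is the total path length: add the absolute areas under v-t.
0–6 s: |7| × 6 = 42 m
6–10 s: |2| × 4 = 8 m
10–13 s: |7| × 3 = 21 m
13–16 s: |2| × 3 = 6 m
16–21 s: |-11| × 5 = 55 m
Total distance = 132 m

132 m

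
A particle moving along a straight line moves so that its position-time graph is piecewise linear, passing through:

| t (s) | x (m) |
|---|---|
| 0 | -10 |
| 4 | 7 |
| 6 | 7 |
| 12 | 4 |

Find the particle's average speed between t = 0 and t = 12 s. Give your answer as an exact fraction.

Average speed = (total path length)/(elapsed time); on a piecewise-linear x-t graph the path length is Σ|Δx|.
0–4 s: |Δx| = |7 − -10| = 17 m
4–6 s: |Δx| = |7 − 7| = 0 m
6–12 s: |Δx| = |4 − 7| = 3 m
Total path = 20 m; average speed = 20/12 = 5/3 m/s.

5/3 m/s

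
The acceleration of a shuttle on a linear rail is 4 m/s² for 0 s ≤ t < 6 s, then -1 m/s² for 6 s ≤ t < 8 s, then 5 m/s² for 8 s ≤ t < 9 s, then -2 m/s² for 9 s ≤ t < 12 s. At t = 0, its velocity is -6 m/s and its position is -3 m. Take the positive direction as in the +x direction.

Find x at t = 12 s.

On each constant-a segment, Δv = aΔt and Δx = v₀Δt + ½aΔt²; chain segment to segment.
0–6 s: v starts -6 m/s; Δx = -6·6 + ½·4·6² = 36 m; v ends 18 m/s.
6–8 s: v starts 18 m/s; Δx = 18·2 + ½·-1·2² = 34 m; v ends 16 m/s.
8–9 s: v starts 16 m/s; Δx = 16·1 + ½·5·1² = 18.5 m; v ends 21 m/s.
9–12 s: v starts 21 m/s; Δx = 21·3 + ½·-2·3² = 54 m; v ends 15 m/s.
x(12) = -3 + Σ Δx = 139.5 m.

139.5 m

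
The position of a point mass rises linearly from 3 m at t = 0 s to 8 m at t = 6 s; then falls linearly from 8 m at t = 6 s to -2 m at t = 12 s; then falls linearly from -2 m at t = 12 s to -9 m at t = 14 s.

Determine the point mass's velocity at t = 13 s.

-3.5 m/s

Velocity is the slope of the x-t graph on 12–14 s: (-9 − -2)/(14 − 12) = -3.5 m/s.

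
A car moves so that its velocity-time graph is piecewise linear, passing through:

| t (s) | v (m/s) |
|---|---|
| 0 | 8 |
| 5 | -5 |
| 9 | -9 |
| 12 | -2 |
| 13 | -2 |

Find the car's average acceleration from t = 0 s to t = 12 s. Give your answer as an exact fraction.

Average acceleration = Δv/Δt = (-2 − 8)/(12 − 0) = -5/6 m/s².

-5/6 m/s²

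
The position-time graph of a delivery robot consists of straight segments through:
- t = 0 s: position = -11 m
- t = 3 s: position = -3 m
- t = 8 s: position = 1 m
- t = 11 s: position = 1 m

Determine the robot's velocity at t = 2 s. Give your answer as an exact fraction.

Velocity is the slope of the x-t graph on 0–3 s: (-3 − -11)/(3 − 0) = 8/3 m/s.

8/3 m/s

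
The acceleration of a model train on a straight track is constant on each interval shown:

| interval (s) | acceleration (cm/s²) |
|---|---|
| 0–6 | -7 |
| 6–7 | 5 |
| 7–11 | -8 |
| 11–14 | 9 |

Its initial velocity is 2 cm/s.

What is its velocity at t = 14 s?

-40 cm/s

Δv equals the area under the a-t graph; then v = v₀ + Δv.
0–6 s: -7 × 6 = -42 cm/s
6–7 s: 5 × 1 = 5 cm/s
7–11 s: -8 × 4 = -32 cm/s
11–14 s: 9 × 3 = 27 cm/s
Δv = -42 cm/s, so v(14) = 2 + (-42) = -40 cm/s.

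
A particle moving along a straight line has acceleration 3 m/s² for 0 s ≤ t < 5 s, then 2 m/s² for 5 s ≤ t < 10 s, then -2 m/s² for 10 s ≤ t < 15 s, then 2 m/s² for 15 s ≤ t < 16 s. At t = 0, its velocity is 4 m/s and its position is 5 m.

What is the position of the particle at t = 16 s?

322.5 m

On each constant-a segment, Δv = aΔt and Δx = v₀Δt + ½aΔt²; chain segment to segment.
0–5 s: v starts 4 m/s; Δx = 4·5 + ½·3·5² = 57.5 m; v ends 19 m/s.
5–10 s: v starts 19 m/s; Δx = 19·5 + ½·2·5² = 120 m; v ends 29 m/s.
10–15 s: v starts 29 m/s; Δx = 29·5 + ½·-2·5² = 120 m; v ends 19 m/s.
15–16 s: v starts 19 m/s; Δx = 19·1 + ½·2·1² = 20 m; v ends 21 m/s.
x(16) = 5 + Σ Δx = 322.5 m.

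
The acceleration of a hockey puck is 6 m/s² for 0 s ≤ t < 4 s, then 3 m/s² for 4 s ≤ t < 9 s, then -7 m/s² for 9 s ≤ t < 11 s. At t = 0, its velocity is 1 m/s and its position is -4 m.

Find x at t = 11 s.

276.5 m

On each constant-a segment, Δv = aΔt and Δx = v₀Δt + ½aΔt²; chain segment to segment.
0–4 s: v starts 1 m/s; Δx = 1·4 + ½·6·4² = 52 m; v ends 25 m/s.
4–9 s: v starts 25 m/s; Δx = 25·5 + ½·3·5² = 162.5 m; v ends 40 m/s.
9–11 s: v starts 40 m/s; Δx = 40·2 + ½·-7·2² = 66 m; v ends 26 m/s.
x(11) = -4 + Σ Δx = 276.5 m.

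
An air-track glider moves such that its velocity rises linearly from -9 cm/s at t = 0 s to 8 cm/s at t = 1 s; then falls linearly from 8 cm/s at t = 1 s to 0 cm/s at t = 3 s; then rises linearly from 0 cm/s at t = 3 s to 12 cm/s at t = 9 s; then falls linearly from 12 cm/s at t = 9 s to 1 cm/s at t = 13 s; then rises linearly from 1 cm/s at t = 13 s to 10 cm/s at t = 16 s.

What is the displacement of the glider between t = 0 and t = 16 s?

86 cm

Net displacement equals the area under the velocity-time graph (areas below the axis count negative).
0–1 s: ½(-9 + 8)(1) = -0.5 cm
1–3 s: ½(8 + 0)(2) = 8 cm
3–9 s: ½(0 + 12)(6) = 36 cm
9–13 s: ½(12 + 1)(4) = 26 cm
13–16 s: ½(1 + 10)(3) = 16.5 cm
Net displacement = 86 cm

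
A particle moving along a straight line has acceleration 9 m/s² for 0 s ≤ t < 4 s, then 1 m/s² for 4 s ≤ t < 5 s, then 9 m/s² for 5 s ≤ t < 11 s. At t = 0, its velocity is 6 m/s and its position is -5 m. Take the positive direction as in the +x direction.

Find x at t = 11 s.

On each constant-a segment, Δv = aΔt and Δx = v₀Δt + ½aΔt²; chain segment to segment.
0–4 s: v starts 6 m/s; Δx = 6·4 + ½·9·4² = 96 m; v ends 42 m/s.
4–5 s: v starts 42 m/s; Δx = 42·1 + ½·1·1² = 42.5 m; v ends 43 m/s.
5–11 s: v starts 43 m/s; Δx = 43·6 + ½·9·6² = 420 m; v ends 97 m/s.
x(11) = -5 + Σ Δx = 553.5 m.

553.5 m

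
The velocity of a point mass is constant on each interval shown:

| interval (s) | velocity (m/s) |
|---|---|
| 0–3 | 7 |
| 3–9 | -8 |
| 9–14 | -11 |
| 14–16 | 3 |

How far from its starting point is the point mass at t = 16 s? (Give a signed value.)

-76 m

Displacement is the signed area under the v-t curve.
0–3 s: 7 × 3 = 21 m
3–9 s: -8 × 6 = -48 m
9–14 s: -11 × 5 = -55 m
14–16 s: 3 × 2 = 6 m
Net displacement = -76 m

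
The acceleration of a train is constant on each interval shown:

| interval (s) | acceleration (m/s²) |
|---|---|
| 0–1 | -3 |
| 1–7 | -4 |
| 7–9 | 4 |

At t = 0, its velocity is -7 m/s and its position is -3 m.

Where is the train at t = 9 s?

On each constant-a segment, Δv = aΔt and Δx = v₀Δt + ½aΔt²; chain segment to segment.
0–1 s: v starts -7 m/s; Δx = -7·1 + ½·-3·1² = -8.5 m; v ends -10 m/s.
1–7 s: v starts -10 m/s; Δx = -10·6 + ½·-4·6² = -132 m; v ends -34 m/s.
7–9 s: v starts -34 m/s; Δx = -34·2 + ½·4·2² = -60 m; v ends -26 m/s.
x(9) = -3 + Σ Δx = -203.5 m.

-203.5 m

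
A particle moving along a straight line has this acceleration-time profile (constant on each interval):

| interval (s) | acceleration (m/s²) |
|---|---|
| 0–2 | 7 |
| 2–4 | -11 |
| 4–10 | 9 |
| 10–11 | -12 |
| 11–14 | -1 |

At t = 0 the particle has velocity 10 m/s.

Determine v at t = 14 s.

41 m/s

Δv equals the area under the a-t graph; then v = v₀ + Δv.
0–2 s: 7 × 2 = 14 m/s
2–4 s: -11 × 2 = -22 m/s
4–10 s: 9 × 6 = 54 m/s
10–11 s: -12 × 1 = -12 m/s
11–14 s: -1 × 3 = -3 m/s
Δv = 31 m/s, so v(14) = 10 + (31) = 41 m/s.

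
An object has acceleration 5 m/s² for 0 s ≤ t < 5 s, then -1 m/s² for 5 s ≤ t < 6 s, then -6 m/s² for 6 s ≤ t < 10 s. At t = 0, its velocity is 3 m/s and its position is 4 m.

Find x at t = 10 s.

169 m

On each constant-a segment, Δv = aΔt and Δx = v₀Δt + ½aΔt²; chain segment to segment.
0–5 s: v starts 3 m/s; Δx = 3·5 + ½·5·5² = 77.5 m; v ends 28 m/s.
5–6 s: v starts 28 m/s; Δx = 28·1 + ½·-1·1² = 27.5 m; v ends 27 m/s.
6–10 s: v starts 27 m/s; Δx = 27·4 + ½·-6·4² = 60 m; v ends 3 m/s.
x(10) = 4 + Σ Δx = 169 m.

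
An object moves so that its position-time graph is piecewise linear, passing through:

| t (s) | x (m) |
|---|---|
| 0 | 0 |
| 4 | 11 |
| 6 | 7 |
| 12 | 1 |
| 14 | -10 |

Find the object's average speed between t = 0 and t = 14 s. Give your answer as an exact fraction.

16/7 m/s

Average speed = (total path length)/(elapsed time); on a piecewise-linear x-t graph the path length is Σ|Δx|.
0–4 s: |Δx| = |11 − 0| = 11 m
4–6 s: |Δx| = |7 − 11| = 4 m
6–12 s: |Δx| = |1 − 7| = 6 m
12–14 s: |Δx| = |-10 − 1| = 11 m
Total path = 32 m; average speed = 32/14 = 16/7 m/s.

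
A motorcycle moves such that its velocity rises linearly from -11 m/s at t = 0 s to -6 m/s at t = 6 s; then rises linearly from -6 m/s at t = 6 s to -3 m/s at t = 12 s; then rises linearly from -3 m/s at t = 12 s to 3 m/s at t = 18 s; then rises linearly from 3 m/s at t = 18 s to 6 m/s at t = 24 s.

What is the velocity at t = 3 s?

-8.5 m/s

On 0–6 s the graph is linear from -11 to -6 m/s: v(3) = -11 + (-6 − -11)·(3 − 0)/(6 − 0) = -8.5 m/s.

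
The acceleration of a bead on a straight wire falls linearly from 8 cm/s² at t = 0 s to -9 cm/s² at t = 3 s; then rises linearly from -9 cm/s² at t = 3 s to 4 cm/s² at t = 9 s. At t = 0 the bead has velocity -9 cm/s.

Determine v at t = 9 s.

-25.5 cm/s

Δv equals the area under the a-t graph; then v = v₀ + Δv.
0–3 s: ½(8 + -9)(3) = -1.5 cm/s
3–9 s: ½(-9 + 4)(6) = -15 cm/s
Δv = -16.5 cm/s, so v(9) = -9 + (-16.5) = -25.5 cm/s.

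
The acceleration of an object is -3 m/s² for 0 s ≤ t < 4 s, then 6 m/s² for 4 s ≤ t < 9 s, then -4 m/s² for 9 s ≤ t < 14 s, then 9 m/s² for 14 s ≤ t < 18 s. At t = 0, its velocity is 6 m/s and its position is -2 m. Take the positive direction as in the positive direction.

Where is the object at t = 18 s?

On each constant-a segment, Δv = aΔt and Δx = v₀Δt + ½aΔt²; chain segment to segment.
0–4 s: v starts 6 m/s; Δx = 6·4 + ½·-3·4² = 0 m; v ends -6 m/s.
4–9 s: v starts -6 m/s; Δx = -6·5 + ½·6·5² = 45 m; v ends 24 m/s.
9–14 s: v starts 24 m/s; Δx = 24·5 + ½·-4·5² = 70 m; v ends 4 m/s.
14–18 s: v starts 4 m/s; Δx = 4·4 + ½·9·4² = 88 m; v ends 40 m/s.
x(18) = -2 + Σ Δx = 201 m.

201 m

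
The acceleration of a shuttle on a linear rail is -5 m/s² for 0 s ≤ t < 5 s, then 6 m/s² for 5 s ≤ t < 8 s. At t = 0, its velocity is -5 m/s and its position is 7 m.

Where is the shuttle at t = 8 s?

On each constant-a segment, Δv = aΔt and Δx = v₀Δt + ½aΔt²; chain segment to segment.
0–5 s: v starts -5 m/s; Δx = -5·5 + ½·-5·5² = -87.5 m; v ends -30 m/s.
5–8 s: v starts -30 m/s; Δx = -30·3 + ½·6·3² = -63 m; v ends -12 m/s.
x(8) = 7 + Σ Δx = -143.5 m.

-143.5 m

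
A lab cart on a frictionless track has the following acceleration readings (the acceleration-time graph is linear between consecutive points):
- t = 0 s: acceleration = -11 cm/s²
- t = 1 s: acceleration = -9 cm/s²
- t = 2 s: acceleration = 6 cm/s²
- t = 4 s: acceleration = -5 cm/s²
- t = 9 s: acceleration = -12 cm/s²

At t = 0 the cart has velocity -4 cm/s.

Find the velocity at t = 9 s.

-57 cm/s

Δv equals the area under the a-t graph; then v = v₀ + Δv.
0–1 s: ½(-11 + -9)(1) = -10 cm/s
1–2 s: ½(-9 + 6)(1) = -1.5 cm/s
2–4 s: ½(6 + -5)(2) = 1 cm/s
4–9 s: ½(-5 + -12)(5) = -42.5 cm/s
Δv = -53 cm/s, so v(9) = -4 + (-53) = -57 cm/s.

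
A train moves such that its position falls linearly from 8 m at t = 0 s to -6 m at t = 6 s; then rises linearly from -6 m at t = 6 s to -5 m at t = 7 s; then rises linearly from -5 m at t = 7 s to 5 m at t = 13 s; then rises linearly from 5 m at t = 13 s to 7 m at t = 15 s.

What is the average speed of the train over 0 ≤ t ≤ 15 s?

1.8 m/s

Average speed = (total path length)/(elapsed time); on a piecewise-linear x-t graph the path length is Σ|Δx|.
0–6 s: |Δx| = |-6 − 8| = 14 m
6–7 s: |Δx| = |-5 − -6| = 1 m
7–13 s: |Δx| = |5 − -5| = 10 m
13–15 s: |Δx| = |7 − 5| = 2 m
Total path = 27 m; average speed = 27/15 = 1.8 m/s.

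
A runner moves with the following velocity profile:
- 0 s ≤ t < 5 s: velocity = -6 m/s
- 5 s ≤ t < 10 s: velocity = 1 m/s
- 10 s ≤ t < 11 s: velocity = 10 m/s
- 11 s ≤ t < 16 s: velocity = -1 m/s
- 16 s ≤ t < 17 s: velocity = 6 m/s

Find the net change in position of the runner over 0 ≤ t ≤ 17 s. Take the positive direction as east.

-14 m

Net displacement equals the area under the velocity-time graph (areas below the axis count negative).
0–5 s: -6 × 5 = -30 m
5–10 s: 1 × 5 = 5 m
10–11 s: 10 × 1 = 10 m
11–16 s: -1 × 5 = -5 m
16–17 s: 6 × 1 = 6 m
Net displacement = -14 m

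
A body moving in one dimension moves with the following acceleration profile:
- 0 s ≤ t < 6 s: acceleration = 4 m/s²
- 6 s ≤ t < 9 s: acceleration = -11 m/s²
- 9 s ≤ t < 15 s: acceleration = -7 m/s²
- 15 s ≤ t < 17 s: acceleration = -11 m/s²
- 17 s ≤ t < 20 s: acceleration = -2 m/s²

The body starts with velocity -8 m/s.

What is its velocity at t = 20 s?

-87 m/s

Δv equals the area under the a-t graph; then v = v₀ + Δv.
0–6 s: 4 × 6 = 24 m/s
6–9 s: -11 × 3 = -33 m/s
9–15 s: -7 × 6 = -42 m/s
15–17 s: -11 × 2 = -22 m/s
17–20 s: -2 × 3 = -6 m/s
Δv = -79 m/s, so v(20) = -8 + (-79) = -87 m/s.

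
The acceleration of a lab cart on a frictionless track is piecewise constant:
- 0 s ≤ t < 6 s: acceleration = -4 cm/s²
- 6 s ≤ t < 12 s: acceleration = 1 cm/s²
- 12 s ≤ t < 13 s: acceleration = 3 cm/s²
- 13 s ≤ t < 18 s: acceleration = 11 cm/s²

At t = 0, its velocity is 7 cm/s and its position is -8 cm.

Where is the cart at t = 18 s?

On each constant-a segment, Δv = aΔt and Δx = v₀Δt + ½aΔt²; chain segment to segment.
0–6 s: v starts 7 cm/s; Δx = 7·6 + ½·-4·6² = -30 cm; v ends -17 cm/s.
6–12 s: v starts -17 cm/s; Δx = -17·6 + ½·1·6² = -84 cm; v ends -11 cm/s.
12–13 s: v starts -11 cm/s; Δx = -11·1 + ½·3·1² = -9.5 cm; v ends -8 cm/s.
13–18 s: v starts -8 cm/s; Δx = -8·5 + ½·11·5² = 97.5 cm; v ends 47 cm/s.
x(18) = -8 + Σ Δx = -34 cm.

-34 cm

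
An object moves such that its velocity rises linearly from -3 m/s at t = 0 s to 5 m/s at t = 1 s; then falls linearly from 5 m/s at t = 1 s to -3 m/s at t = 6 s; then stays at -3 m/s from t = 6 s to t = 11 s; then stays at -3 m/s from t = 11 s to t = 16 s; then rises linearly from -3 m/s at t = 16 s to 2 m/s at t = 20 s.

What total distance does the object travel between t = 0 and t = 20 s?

47.95 m

Total distance travelled is ∫|v| dt — sum the magnitudes of each area piece.
0–1 s: v = 0 at t = 0.375 s; triangle areas 0.5625 + 1.5625 = 2.125 m
1–6 s: v = 0 at t = 4.125 s; triangle areas 7.8125 + 2.8125 = 10.625 m
6–11 s: |-3| × 5 = 15 m
11–16 s: |-3| × 5 = 15 m
16–20 s: v = 0 at t = 18.4 s; triangle areas 3.6 + 1.6 = 5.2 m
Total distance = 47.95 m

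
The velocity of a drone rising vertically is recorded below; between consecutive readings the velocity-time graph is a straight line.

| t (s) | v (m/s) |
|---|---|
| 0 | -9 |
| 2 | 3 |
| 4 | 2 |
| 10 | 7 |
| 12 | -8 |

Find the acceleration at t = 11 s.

Acceleration is the slope of the v-t graph on 10–12 s: (-8 − 7)/(12 − 10) = -7.5 m/s².

-7.5 m/s²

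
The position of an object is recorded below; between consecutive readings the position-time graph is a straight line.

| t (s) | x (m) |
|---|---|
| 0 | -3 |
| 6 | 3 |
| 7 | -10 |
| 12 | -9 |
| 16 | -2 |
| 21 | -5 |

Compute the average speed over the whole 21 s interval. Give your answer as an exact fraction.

Average speed = (total path length)/(elapsed time); on a piecewise-linear x-t graph the path length is Σ|Δx|.
0–6 s: |Δx| = |3 − -3| = 6 m
6–7 s: |Δx| = |-10 − 3| = 13 m
7–12 s: |Δx| = |-9 − -10| = 1 m
12–16 s: |Δx| = |-2 − -9| = 7 m
16–21 s: |Δx| = |-5 − -2| = 3 m
Total path = 30 m; average speed = 30/21 = 10/7 m/s.

10/7 m/s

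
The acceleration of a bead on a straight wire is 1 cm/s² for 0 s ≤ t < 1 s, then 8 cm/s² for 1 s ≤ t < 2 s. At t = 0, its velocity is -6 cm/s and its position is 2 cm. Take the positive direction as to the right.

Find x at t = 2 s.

-4.5 cm

On each constant-a segment, Δv = aΔt and Δx = v₀Δt + ½aΔt²; chain segment to segment.
0–1 s: v starts -6 cm/s; Δx = -6·1 + ½·1·1² = -5.5 cm; v ends -5 cm/s.
1–2 s: v starts -5 cm/s; Δx = -5·1 + ½·8·1² = -1 cm; v ends 3 cm/s.
x(2) = 2 + Σ Δx = -4.5 cm.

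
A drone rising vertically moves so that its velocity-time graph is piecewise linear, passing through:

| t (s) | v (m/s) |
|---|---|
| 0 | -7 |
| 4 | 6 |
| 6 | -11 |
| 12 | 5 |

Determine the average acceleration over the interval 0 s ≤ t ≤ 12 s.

Average acceleration = Δv/Δt = (5 − -7)/(12 − 0) = 1 m/s².

1 m/s²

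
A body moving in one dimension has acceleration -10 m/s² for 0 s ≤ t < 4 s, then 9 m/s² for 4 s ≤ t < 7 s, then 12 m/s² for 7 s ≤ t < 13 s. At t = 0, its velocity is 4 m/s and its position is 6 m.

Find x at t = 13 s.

On each constant-a segment, Δv = aΔt and Δx = v₀Δt + ½aΔt²; chain segment to segment.
0–4 s: v starts 4 m/s; Δx = 4·4 + ½·-10·4² = -64 m; v ends -36 m/s.
4–7 s: v starts -36 m/s; Δx = -36·3 + ½·9·3² = -67.5 m; v ends -9 m/s.
7–13 s: v starts -9 m/s; Δx = -9·6 + ½·12·6² = 162 m; v ends 63 m/s.
x(13) = 6 + Σ Δx = 36.5 m.

36.5 m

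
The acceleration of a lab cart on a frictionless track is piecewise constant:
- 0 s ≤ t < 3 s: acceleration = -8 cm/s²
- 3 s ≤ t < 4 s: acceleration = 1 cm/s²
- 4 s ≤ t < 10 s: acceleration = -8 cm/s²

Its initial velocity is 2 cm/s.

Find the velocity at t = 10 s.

Δv equals the area under the a-t graph; then v = v₀ + Δv.
0–3 s: -8 × 3 = -24 cm/s
3–4 s: 1 × 1 = 1 cm/s
4–10 s: -8 × 6 = -48 cm/s
Δv = -71 cm/s, so v(10) = 2 + (-71) = -69 cm/s.

-69 cm/s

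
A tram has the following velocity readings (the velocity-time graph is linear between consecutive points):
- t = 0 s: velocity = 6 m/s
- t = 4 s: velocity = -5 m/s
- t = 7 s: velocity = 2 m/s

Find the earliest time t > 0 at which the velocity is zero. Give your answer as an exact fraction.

v changes sign on 0–4 s (from 6 to -5); the graph is linear there, so v = 0 at t = 0 + (-6)·(4 − 0)/(-5 − 6) = 24/11 s.

t = 24/11 s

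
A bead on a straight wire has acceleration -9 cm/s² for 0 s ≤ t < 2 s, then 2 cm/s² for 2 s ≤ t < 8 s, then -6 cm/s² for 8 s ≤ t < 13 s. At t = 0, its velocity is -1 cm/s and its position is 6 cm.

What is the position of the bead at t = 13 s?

On each constant-a segment, Δv = aΔt and Δx = v₀Δt + ½aΔt²; chain segment to segment.
0–2 s: v starts -1 cm/s; Δx = -1·2 + ½·-9·2² = -20 cm; v ends -19 cm/s.
2–8 s: v starts -19 cm/s; Δx = -19·6 + ½·2·6² = -78 cm; v ends -7 cm/s.
8–13 s: v starts -7 cm/s; Δx = -7·5 + ½·-6·5² = -110 cm; v ends -37 cm/s.
x(13) = 6 + Σ Δx = -202 cm.

-202 cm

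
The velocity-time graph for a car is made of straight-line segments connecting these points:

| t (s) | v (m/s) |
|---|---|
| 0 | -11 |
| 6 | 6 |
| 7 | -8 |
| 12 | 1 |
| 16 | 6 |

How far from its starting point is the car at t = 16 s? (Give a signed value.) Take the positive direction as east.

Displacement is the signed area under the v-t curve.
0–6 s: ½(-11 + 6)(6) = -15 m
6–7 s: ½(6 + -8)(1) = -1 m
7–12 s: ½(-8 + 1)(5) = -17.5 m
12–16 s: ½(1 + 6)(4) = 14 m
Net displacement = -19.5 m

-19.5 m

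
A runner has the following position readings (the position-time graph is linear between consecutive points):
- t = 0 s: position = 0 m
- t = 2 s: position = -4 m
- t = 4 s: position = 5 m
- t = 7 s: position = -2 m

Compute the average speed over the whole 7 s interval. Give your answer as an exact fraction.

20/7 m/s

Average speed = (total path length)/(elapsed time); on a piecewise-linear x-t graph the path length is Σ|Δx|.
0–2 s: |Δx| = |-4 − 0| = 4 m
2–4 s: |Δx| = |5 − -4| = 9 m
4–7 s: |Δx| = |-2 − 5| = 7 m
Total path = 20 m; average speed = 20/7 = 20/7 m/s.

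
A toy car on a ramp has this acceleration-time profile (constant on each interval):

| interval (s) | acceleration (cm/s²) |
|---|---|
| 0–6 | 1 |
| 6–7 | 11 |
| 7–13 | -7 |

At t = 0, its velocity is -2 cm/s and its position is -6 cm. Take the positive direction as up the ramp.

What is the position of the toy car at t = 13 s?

On each constant-a segment, Δv = aΔt and Δx = v₀Δt + ½aΔt²; chain segment to segment.
0–6 s: v starts -2 cm/s; Δx = -2·6 + ½·1·6² = 6 cm; v ends 4 cm/s.
6–7 s: v starts 4 cm/s; Δx = 4·1 + ½·11·1² = 9.5 cm; v ends 15 cm/s.
7–13 s: v starts 15 cm/s; Δx = 15·6 + ½·-7·6² = -36 cm; v ends -27 cm/s.
x(13) = -6 + Σ Δx = -26.5 cm.

-26.5 cm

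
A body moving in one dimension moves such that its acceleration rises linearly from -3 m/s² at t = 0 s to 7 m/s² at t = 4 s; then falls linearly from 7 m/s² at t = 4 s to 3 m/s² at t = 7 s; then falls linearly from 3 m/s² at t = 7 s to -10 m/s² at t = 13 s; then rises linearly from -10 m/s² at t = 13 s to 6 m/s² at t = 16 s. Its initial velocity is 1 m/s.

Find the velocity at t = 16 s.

Δv equals the area under the a-t graph; then v = v₀ + Δv.
0–4 s: ½(-3 + 7)(4) = 8 m/s
4–7 s: ½(7 + 3)(3) = 15 m/s
7–13 s: ½(3 + -10)(6) = -21 m/s
13–16 s: ½(-10 + 6)(3) = -6 m/s
Δv = -4 m/s, so v(16) = 1 + (-4) = -3 m/s.

-3 m/s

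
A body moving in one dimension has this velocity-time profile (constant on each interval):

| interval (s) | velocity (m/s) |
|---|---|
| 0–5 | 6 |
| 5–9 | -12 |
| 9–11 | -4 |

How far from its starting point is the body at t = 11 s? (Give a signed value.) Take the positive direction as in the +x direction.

-26 m

Displacement is the signed area under the v-t curve.
0–5 s: 6 × 5 = 30 m
5–9 s: -12 × 4 = -48 m
9–11 s: -4 × 2 = -8 m
Net displacement = -26 m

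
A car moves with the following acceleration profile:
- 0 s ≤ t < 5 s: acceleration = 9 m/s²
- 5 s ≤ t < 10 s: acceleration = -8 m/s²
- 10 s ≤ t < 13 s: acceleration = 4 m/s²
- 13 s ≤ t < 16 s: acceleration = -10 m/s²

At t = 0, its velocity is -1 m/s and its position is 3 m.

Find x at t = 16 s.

On each constant-a segment, Δv = aΔt and Δx = v₀Δt + ½aΔt²; chain segment to segment.
0–5 s: v starts -1 m/s; Δx = -1·5 + ½·9·5² = 107.5 m; v ends 44 m/s.
5–10 s: v starts 44 m/s; Δx = 44·5 + ½·-8·5² = 120 m; v ends 4 m/s.
10–13 s: v starts 4 m/s; Δx = 4·3 + ½·4·3² = 30 m; v ends 16 m/s.
13–16 s: v starts 16 m/s; Δx = 16·3 + ½·-10·3² = 3 m; v ends -14 m/s.
x(16) = 3 + Σ Δx = 263.5 m.

263.5 m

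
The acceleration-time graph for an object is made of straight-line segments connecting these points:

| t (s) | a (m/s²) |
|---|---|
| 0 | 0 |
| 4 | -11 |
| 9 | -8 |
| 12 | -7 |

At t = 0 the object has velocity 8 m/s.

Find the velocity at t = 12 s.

Δv equals the area under the a-t graph; then v = v₀ + Δv.
0–4 s: ½(0 + -11)(4) = -22 m/s
4–9 s: ½(-11 + -8)(5) = -47.5 m/s
9–12 s: ½(-8 + -7)(3) = -22.5 m/s
Δv = -92 m/s, so v(12) = 8 + (-92) = -84 m/s.

-84 m/s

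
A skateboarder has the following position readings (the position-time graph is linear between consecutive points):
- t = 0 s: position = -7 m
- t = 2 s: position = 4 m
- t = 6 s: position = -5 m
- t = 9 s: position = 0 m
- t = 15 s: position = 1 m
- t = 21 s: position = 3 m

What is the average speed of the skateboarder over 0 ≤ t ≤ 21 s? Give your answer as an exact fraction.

4/3 m/s

Average speed = (total path length)/(elapsed time); on a piecewise-linear x-t graph the path length is Σ|Δx|.
0–2 s: |Δx| = |4 − -7| = 11 m
2–6 s: |Δx| = |-5 − 4| = 9 m
6–9 s: |Δx| = |0 − -5| = 5 m
9–15 s: |Δx| = |1 − 0| = 1 m
15–21 s: |Δx| = |3 − 1| = 2 m
Total path = 28 m; average speed = 28/21 = 4/3 m/s.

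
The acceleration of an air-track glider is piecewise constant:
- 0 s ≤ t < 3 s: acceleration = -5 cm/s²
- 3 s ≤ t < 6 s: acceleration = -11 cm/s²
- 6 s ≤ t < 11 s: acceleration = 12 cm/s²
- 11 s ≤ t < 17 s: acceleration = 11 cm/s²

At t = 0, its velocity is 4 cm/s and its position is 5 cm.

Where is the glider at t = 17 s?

On each constant-a segment, Δv = aΔt and Δx = v₀Δt + ½aΔt²; chain segment to segment.
0–3 s: v starts 4 cm/s; Δx = 4·3 + ½·-5·3² = -10.5 cm; v ends -11 cm/s.
3–6 s: v starts -11 cm/s; Δx = -11·3 + ½·-11·3² = -82.5 cm; v ends -44 cm/s.
6–11 s: v starts -44 cm/s; Δx = -44·5 + ½·12·5² = -70 cm; v ends 16 cm/s.
11–17 s: v starts 16 cm/s; Δx = 16·6 + ½·11·6² = 294 cm; v ends 82 cm/s.
x(17) = 5 + Σ Δx = 136 cm.

136 cm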